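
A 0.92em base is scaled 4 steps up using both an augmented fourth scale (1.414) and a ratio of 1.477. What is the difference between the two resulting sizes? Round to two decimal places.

Augmented fourth: 0.92 × 1.414⁴ = 3.6778em
At 1.477: 0.92 × 1.477⁴ = 4.3783em
Difference: 4.3783 − 3.6778 = 0.7005em

0.70em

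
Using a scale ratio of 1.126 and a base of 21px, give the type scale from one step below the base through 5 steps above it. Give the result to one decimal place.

Step -1: 21.0 ÷ 1.126 = 18.7
Step 0: 21px
Step 1: 21.0 × 1.126 = 23.6
Step 2: 21.0 × 1.126² = 26.6
Step 3: 21.0 × 1.126³ = 30.0
Step 4: 21.0 × 1.126⁴ = 33.8
Step 5: 21.0 × 1.126⁵ = 38.0

18.7px, 21.0px, 23.6px, 26.6px, 30.0px, 33.8px, 38.0px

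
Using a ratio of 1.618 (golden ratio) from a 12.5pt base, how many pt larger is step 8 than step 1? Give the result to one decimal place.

566.9pt

Step 1: 12.5 × 1.618 = 20.225pt
Step 8: 12.5 × 1.618⁸ = 587.135pt
Difference: 587.135 − 20.225 = 566.910pt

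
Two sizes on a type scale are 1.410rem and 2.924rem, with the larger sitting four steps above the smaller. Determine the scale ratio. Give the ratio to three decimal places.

1.200

The ratio satisfies 1.410 × r⁴ = 2.924, so r = (2.924 / 1.410)^(1/4).
r = 2.0738^(1/4) ≈ 1.2000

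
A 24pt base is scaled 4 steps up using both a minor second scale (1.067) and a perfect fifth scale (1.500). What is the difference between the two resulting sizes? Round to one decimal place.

90.4pt

Minor second: 24.0 × 1.067⁴ = 31.108pt
Perfect fifth: 24.0 × 1.500⁴ = 121.500pt
Difference: 121.500 − 31.108 = 90.392pt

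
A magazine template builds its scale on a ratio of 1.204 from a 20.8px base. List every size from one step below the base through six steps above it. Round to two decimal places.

Step -1: 20.8 ÷ 1.204 = 17.28
Step 0: 20.8px
Step 1: 20.8 × 1.204 = 25.04
Step 2: 20.8 × 1.204² = 30.15
Step 3: 20.8 × 1.204³ = 36.30
Step 4: 20.8 × 1.204⁴ = 43.71
Step 5: 20.8 × 1.204⁵ = 52.63
Step 6: 20.8 × 1.204⁶ = 63.36

17.28px, 20.80px, 25.04px, 30.15px, 36.30px, 43.71px, 52.63px, 63.36px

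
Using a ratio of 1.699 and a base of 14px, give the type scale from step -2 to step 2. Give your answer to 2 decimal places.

4.85px, 8.24px, 14.00px, 23.79px, 40.41px

Step -2: 14.0 ÷ 1.699² = 4.85
Step -1: 14.0 ÷ 1.699 = 8.24
Step 0: 14px
Step 1: 14.0 × 1.699 = 23.79
Step 2: 14.0 × 1.699² = 40.41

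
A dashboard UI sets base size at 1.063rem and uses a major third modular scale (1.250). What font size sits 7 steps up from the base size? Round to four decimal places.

5.0688rem

A modular type scale is a geometric sequence: sizeₙ = base × rⁿ.
1.063 × 1.250⁷ = 1.063 × 4.76837 ≈ 5.0688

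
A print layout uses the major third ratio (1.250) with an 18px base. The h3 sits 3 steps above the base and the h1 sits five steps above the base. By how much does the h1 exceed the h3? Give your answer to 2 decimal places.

19.78px

Step 3: 18.0 × 1.250³ = 35.1562px
Step 5: 18.0 × 1.250⁵ = 54.9316px
Difference: 54.9316 − 35.1562 = 19.7754px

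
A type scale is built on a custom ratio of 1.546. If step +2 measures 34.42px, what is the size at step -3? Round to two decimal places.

3.90px

Moving from step +2 to step -3 is 5 steps down, so divide by r⁵.
34.42 ÷ 1.546⁵ = 34.42 ÷ 8.83176 ≈ 3.897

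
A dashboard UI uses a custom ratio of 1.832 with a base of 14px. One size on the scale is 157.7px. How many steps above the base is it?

1.832ⁿ = 157.7 / 14 = 11.2643
n = ln(11.2643) / ln(1.832) = 2.4216 / 0.6054 ≈ 4.00

4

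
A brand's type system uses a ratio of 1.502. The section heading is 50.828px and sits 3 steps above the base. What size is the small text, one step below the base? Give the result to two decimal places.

9.99px

Moving from step +3 to step -1 is 4 steps down, so divide by r⁴.
50.828 ÷ 1.502⁴ = 50.828 ÷ 5.08955 ≈ 9.987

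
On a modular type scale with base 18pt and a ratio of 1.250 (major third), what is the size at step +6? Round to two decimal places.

Each step on a modular scale multiplies by the ratio, so the size n steps from the base is base × ratioⁿ.
18.0 × 1.250⁶ = 18.0 × 3.81470 ≈ 68.66

68.66pt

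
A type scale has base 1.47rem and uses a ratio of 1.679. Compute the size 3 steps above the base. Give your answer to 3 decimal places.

1.47 × 1.679³ = 1.47 × 4.73317 ≈ 6.958

6.958rem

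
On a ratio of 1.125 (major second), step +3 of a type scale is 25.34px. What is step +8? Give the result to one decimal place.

45.7px

25.34 × 1.125⁵ = 25.34 × 1.80203 ≈ 45.664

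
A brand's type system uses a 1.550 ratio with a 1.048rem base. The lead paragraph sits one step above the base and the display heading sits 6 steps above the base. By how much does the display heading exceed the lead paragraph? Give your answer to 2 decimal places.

12.91rem

Step 1: 1.048 × 1.550 = 1.6244rem
Step 6: 1.048 × 1.550⁶ = 14.5329rem
Difference: 14.5329 − 1.6244 = 12.9085rem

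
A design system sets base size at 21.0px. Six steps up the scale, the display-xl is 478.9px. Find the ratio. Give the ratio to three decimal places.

1.684

r⁶ = 478.9 / 21.0, so r = (478.9/21.0)^(1/6).
r = 22.8048^(1/6) ≈ 1.6840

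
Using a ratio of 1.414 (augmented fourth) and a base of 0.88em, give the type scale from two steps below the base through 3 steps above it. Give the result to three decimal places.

0.440em, 0.622em, 0.880em, 1.244em, 1.759em, 2.488em

Step -2: 0.88 ÷ 1.414² = 0.440
Step -1: 0.88 ÷ 1.414 = 0.622
Step 0: 0.88em
Step 1: 0.88 × 1.414 = 1.244
Step 2: 0.88 × 1.414² = 1.759
Step 3: 0.88 × 1.414³ = 2.488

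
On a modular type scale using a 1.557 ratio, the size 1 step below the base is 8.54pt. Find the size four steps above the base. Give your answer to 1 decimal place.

78.1pt

8.54 × 1.557⁵ = 8.54 × 9.15046 ≈ 78.145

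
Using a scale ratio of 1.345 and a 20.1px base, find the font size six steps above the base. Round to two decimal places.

119.00px

Every step multiplies by the scale ratio.
20.1 × 1.345⁶ = 20.1 × 5.92016 ≈ 119.00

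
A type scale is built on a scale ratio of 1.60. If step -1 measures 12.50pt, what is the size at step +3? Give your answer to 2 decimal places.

Moving from step -1 to step +3 is 4 steps up, so multiply by r⁴.
12.50 × 1.60⁴ = 12.50 × 6.55360 ≈ 81.920

81.92pt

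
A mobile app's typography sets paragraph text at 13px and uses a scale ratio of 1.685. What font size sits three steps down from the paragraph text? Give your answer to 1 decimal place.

2.7px

13.0 ÷ 1.685³ = 13.0 ÷ 4.78409 ≈ 2.72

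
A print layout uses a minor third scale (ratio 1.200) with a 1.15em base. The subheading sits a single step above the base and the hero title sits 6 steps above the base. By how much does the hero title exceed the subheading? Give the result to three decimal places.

2.054em

Step 1: 1.15 × 1.200 = 1.38000em
Step 6: 1.15 × 1.200⁶ = 3.43388em
Difference: 3.43388 − 1.38000 = 2.05388em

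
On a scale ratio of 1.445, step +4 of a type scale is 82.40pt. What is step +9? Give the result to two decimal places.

519.12pt

82.40 × 1.445⁵ = 82.40 × 6.29998 ≈ 519.118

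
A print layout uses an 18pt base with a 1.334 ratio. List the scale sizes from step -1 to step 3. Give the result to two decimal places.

13.49pt, 18.00pt, 24.01pt, 32.03pt, 42.73pt

Step -1: 18.0 ÷ 1.334 = 13.49
Step 0: 18pt
Step 1: 18.0 × 1.334 = 24.01
Step 2: 18.0 × 1.334² = 32.03
Step 3: 18.0 × 1.334³ = 42.73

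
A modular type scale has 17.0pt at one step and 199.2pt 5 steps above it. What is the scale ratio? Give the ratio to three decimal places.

r⁵ = 199.2 / 17.0, so r = (199.2/17.0)^(1/5).
r = 11.7176^(1/5) ≈ 1.6359

1.636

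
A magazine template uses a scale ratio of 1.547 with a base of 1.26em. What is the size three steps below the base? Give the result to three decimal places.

0.340em

1.26 ÷ 1.547³ = 1.26 ÷ 3.70229 ≈ 0.340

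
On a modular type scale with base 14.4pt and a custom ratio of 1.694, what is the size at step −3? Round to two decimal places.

14.4 ÷ 1.694³ = 14.4 ÷ 4.86116 ≈ 2.96

2.96pt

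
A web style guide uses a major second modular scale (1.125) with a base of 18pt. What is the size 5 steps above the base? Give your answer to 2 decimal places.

18.0 × 1.125⁵ = 18.0 × 1.80203 ≈ 32.44

32.44pt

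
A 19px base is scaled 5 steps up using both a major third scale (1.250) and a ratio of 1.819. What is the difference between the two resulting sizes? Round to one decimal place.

Major third: 19.0 × 1.250⁵ = 57.983px
At 1.819: 19.0 × 1.819⁵ = 378.370px
Difference: 378.370 − 57.983 = 320.387px

320.4px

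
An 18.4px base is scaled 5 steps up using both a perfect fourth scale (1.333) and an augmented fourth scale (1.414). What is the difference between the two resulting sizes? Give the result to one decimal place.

26.6px

Perfect fourth: 18.4 × 1.333⁵ = 77.441px
Augmented fourth: 18.4 × 1.414⁵ = 104.008px
Difference: 104.008 − 77.441 = 26.567px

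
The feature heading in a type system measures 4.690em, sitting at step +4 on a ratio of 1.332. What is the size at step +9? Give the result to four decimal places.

19.6650em

4.690 × 1.332⁵ = 4.690 × 4.19296 ≈ 19.6650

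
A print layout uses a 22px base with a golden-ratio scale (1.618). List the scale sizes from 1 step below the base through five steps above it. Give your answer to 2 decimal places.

Step -1: 22.0 ÷ 1.618 = 13.60
Step 0: 22px
Step 1: 22.0 × 1.618 = 35.60
Step 2: 22.0 × 1.618² = 57.59
Step 3: 22.0 × 1.618³ = 93.19
Step 4: 22.0 × 1.618⁴ = 150.78
Step 5: 22.0 × 1.618⁵ = 243.96

13.60px, 22.00px, 35.60px, 57.59px, 93.19px, 150.78px, 243.96px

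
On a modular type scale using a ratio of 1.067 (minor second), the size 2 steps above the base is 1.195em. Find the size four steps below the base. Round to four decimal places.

1.195 ÷ 1.067⁶ = 1.195 ÷ 1.47566 ≈ 0.8098

0.8098em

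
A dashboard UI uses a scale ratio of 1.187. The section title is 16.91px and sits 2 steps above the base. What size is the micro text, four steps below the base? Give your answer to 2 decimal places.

16.91 ÷ 1.187⁶ = 16.91 ÷ 2.79708 ≈ 6.046

6.05px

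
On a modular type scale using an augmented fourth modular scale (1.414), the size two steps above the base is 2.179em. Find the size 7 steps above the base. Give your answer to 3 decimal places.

12.317em

The gap is 7 − (2) = 5 steps, so the factor is 1.414^5.
2.179 × 1.414⁵ = 2.179 × 5.65258 ≈ 12.317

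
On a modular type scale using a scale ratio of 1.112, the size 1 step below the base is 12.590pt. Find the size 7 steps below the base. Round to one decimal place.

Moving from step -1 to step -7 is 6 steps down, so divide by r⁶.
12.590 ÷ 1.112⁶ = 12.590 ÷ 1.89073 ≈ 6.659

6.7pt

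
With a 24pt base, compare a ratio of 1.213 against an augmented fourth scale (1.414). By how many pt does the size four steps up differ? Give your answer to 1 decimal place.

At 1.213: 24.0 × 1.213⁴ = 51.958pt
Augmented fourth: 24.0 × 1.414⁴ = 95.942pt
Difference: 95.942 − 51.958 = 43.984pt

44.0pt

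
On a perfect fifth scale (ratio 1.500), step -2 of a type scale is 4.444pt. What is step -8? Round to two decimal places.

4.444 ÷ 1.500⁶ = 4.444 ÷ 11.39062 ≈ 0.390

0.39pt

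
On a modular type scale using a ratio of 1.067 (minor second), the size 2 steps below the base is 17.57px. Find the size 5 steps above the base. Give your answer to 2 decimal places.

17.57 × 1.067⁷ = 17.57 × 1.57453 ≈ 27.664

27.66px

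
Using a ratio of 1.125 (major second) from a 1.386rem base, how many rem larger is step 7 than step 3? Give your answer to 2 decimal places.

Step 3: 1.386 × 1.125³ = 1.9734rem
Step 7: 1.386 × 1.125⁷ = 3.1610rem
Difference: 3.1610 − 1.9734 = 1.1876rem

1.19rem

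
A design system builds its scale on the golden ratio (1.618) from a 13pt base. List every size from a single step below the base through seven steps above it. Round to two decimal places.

Step -1: 13.0 ÷ 1.618 = 8.03
Step 0: 13pt
Step 1: 13.0 × 1.618 = 21.03
Step 2: 13.0 × 1.618² = 34.03
Step 3: 13.0 × 1.618³ = 55.07
Step 4: 13.0 × 1.618⁴ = 89.10
Step 5: 13.0 × 1.618⁵ = 144.16
Step 6: 13.0 × 1.618⁶ = 233.25
Step 7: 13.0 × 1.618⁷ = 377.39

8.03pt, 13.00pt, 21.03pt, 34.03pt, 55.07pt, 89.10pt, 144.16pt, 233.25pt, 377.39pt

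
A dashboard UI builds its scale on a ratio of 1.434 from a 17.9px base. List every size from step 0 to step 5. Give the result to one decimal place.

Step 0: 17.9px
Step 1: 17.9 × 1.434 = 25.7
Step 2: 17.9 × 1.434² = 36.8
Step 3: 17.9 × 1.434³ = 52.8
Step 4: 17.9 × 1.434⁴ = 75.7
Step 5: 17.9 × 1.434⁵ = 108.5

17.9px, 25.7px, 36.8px, 52.8px, 75.7px, 108.5px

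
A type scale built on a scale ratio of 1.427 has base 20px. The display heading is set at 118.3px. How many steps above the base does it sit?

5

1.427ⁿ = 118.3 / 20 = 5.9150
n = ln(5.9150) / ln(1.427) = 1.7775 / 0.3556 ≈ 5.00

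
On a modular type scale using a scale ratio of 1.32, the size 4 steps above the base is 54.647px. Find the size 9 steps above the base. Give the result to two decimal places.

219.00px

Moving from step +4 to step +9 is 5 steps up, so multiply by r⁵.
54.647 × 1.32⁵ = 54.647 × 4.00746 ≈ 218.996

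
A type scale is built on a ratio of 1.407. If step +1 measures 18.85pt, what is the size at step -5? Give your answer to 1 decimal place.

2.4pt

18.85 ÷ 1.407⁶ = 18.85 ÷ 7.75826 ≈ 2.430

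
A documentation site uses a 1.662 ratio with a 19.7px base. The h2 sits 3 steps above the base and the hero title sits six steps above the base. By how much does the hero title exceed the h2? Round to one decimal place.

324.8px

Step 3: 19.7 × 1.662³ = 90.440px
Step 6: 19.7 × 1.662⁶ = 415.195px
Difference: 415.195 − 90.440 = 324.755px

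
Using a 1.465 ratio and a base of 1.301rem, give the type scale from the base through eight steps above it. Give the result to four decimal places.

1.3010rem, 1.9060rem, 2.7922rem, 4.0906rem, 5.9928rem, 8.7794rem, 12.8618rem, 18.8426rem, 27.6044rem

Step 0: 1.301rem
Step 1: 1.301 × 1.465 = 1.9060
Step 2: 1.301 × 1.465² = 2.7922
Step 3: 1.301 × 1.465³ = 4.0906
Step 4: 1.301 × 1.465⁴ = 5.9928
Step 5: 1.301 × 1.465⁵ = 8.7794
Step 6: 1.301 × 1.465⁶ = 12.8618
Step 7: 1.301 × 1.465⁷ = 18.8426
Step 8: 1.301 × 1.465⁸ = 27.6044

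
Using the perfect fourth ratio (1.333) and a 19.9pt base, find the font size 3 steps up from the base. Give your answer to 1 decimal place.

Each step on a modular scale multiplies by the ratio, so the size n steps from the base is base × ratioⁿ.
19.9 × 1.333³ = 19.9 × 2.36859 ≈ 47.14

47.1pt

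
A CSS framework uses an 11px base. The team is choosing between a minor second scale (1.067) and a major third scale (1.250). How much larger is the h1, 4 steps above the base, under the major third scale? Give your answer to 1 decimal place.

Minor second: 11.0 × 1.067⁴ = 14.258px
Major third: 11.0 × 1.250⁴ = 26.855px
Difference: 26.855 − 14.258 = 12.597px

12.6px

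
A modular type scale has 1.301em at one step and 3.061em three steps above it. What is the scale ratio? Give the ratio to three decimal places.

The ratio satisfies 1.301 × r³ = 3.061, so r = (3.061 / 1.301)^(1/3).
r = 2.3528^(1/3) ≈ 1.3300

1.330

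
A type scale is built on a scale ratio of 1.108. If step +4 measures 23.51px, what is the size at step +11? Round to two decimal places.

23.51 × 1.108⁷ = 23.51 × 2.05012 ≈ 48.198

48.20px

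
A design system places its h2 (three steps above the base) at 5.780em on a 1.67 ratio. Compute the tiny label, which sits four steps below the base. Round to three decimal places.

Moving from step +3 to step -4 is 7 steps down, so divide by r⁷.
5.780 ÷ 1.67⁷ = 5.780 ÷ 36.22558 ≈ 0.160

0.160em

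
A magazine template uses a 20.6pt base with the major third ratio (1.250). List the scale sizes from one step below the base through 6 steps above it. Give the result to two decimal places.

Step -1: 20.6 ÷ 1.250 = 16.48
Step 0: 20.6pt
Step 1: 20.6 × 1.250 = 25.75
Step 2: 20.6 × 1.250² = 32.19
Step 3: 20.6 × 1.250³ = 40.23
Step 4: 20.6 × 1.250⁴ = 50.29
Step 5: 20.6 × 1.250⁵ = 62.87
Step 6: 20.6 × 1.250⁶ = 78.58

16.48pt, 20.60pt, 25.75pt, 32.19pt, 40.23pt, 50.29pt, 62.87pt, 78.58pt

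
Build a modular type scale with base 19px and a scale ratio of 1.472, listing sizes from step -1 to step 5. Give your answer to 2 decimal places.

Step -1: 19.0 ÷ 1.472 = 12.91
Step 0: 19px
Step 1: 19.0 × 1.472 = 27.97
Step 2: 19.0 × 1.472² = 41.17
Step 3: 19.0 × 1.472³ = 60.60
Step 4: 19.0 × 1.472⁴ = 89.20
Step 5: 19.0 × 1.472⁵ = 131.31

12.91px, 19.00px, 27.97px, 41.17px, 60.60px, 89.20px, 131.31px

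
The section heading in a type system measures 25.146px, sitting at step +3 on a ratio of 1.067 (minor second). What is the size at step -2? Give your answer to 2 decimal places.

18.18px

25.146 ÷ 1.067⁵ = 25.146 ÷ 1.38300 ≈ 18.182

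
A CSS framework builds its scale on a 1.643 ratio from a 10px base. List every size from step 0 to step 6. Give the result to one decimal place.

10.0px, 16.4px, 27.0px, 44.4px, 72.9px, 119.7px, 196.7px

Step 0: 10px
Step 1: 10.0 × 1.643 = 16.4
Step 2: 10.0 × 1.643² = 27.0
Step 3: 10.0 × 1.643³ = 44.4
Step 4: 10.0 × 1.643⁴ = 72.9
Step 5: 10.0 × 1.643⁵ = 119.7
Step 6: 10.0 × 1.643⁶ = 196.7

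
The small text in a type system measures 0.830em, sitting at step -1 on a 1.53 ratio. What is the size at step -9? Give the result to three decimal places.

0.028em

0.830 ÷ 1.53⁸ = 0.830 ÷ 30.02835 ≈ 0.028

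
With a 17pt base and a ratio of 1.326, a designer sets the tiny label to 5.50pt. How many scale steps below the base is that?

1.326ⁿ = 17 / 5.50 = 3.0909
n = ln(3.0909) / ln(1.326) = 1.1285 / 0.2822 ≈ 4.00

4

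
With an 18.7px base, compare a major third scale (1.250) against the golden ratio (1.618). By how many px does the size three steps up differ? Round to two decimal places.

42.69px

Major third: 18.7 × 1.250³ = 36.5234px
Golden ratio: 18.7 × 1.618³ = 79.2095px
Difference: 79.2095 − 36.5234 = 42.6861px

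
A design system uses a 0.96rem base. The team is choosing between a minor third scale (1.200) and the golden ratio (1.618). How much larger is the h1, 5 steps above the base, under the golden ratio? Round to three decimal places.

Minor third: 0.96 × 1.200⁵ = 2.38879rem
Golden ratio: 0.96 × 1.618⁵ = 10.64544rem
Difference: 10.64544 − 2.38879 = 8.25665rem

8.257rem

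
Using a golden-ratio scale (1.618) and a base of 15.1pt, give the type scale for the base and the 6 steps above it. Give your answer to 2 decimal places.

Step 0: 15.1pt
Step 1: 15.1 × 1.618 = 24.43
Step 2: 15.1 × 1.618² = 39.53
Step 3: 15.1 × 1.618³ = 63.96
Step 4: 15.1 × 1.618⁴ = 103.49
Step 5: 15.1 × 1.618⁵ = 167.44
Step 6: 15.1 × 1.618⁶ = 270.92

15.10pt, 24.43pt, 39.53pt, 63.96pt, 103.49pt, 167.44pt, 270.92pt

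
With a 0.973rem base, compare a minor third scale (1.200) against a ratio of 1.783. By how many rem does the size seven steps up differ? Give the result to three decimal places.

Minor third: 0.973 × 1.200⁷ = 3.48643rem
At 1.783: 0.973 × 1.783⁷ = 55.74068rem
Difference: 55.74068 − 3.48643 = 52.25425rem

52.254rem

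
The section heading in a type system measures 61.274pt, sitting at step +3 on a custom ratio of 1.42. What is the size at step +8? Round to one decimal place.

61.274 × 1.42⁵ = 61.274 × 5.77353 ≈ 353.768

353.8pt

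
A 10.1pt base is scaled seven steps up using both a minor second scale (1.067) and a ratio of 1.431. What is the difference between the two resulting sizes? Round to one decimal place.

108.2pt

Minor second: 10.1 × 1.067⁷ = 15.903pt
At 1.431: 10.1 × 1.431⁷ = 124.108pt
Difference: 124.108 − 15.903 = 108.205pt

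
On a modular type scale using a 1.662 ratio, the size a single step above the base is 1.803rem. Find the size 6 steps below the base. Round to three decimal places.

0.051rem

The gap is -6 − (1) = -7 steps, so the factor is 1.662^-7.
1.803 ÷ 1.662⁷ = 1.803 ÷ 35.02814 ≈ 0.051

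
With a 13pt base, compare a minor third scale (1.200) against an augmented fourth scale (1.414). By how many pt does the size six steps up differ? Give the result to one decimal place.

Minor third: 13.0 × 1.200⁶ = 38.818pt
Augmented fourth: 13.0 × 1.414⁶ = 103.906pt
Difference: 103.906 − 38.818 = 65.088pt

65.1pt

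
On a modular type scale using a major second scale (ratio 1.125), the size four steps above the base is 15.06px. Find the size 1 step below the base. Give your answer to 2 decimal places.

The gap is -1 − (4) = -5 steps, so the factor is 1.125^-5.
15.06 ÷ 1.125⁵ = 15.06 ÷ 1.80203 ≈ 8.357

8.36px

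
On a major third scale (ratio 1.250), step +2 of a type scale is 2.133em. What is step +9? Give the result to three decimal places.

10.171em

2.133 × 1.250⁷ = 2.133 × 4.76837 ≈ 10.171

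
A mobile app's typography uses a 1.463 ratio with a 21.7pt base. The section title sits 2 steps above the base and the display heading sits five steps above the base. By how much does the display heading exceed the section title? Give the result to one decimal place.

99.0pt

Step 2: 21.7 × 1.463² = 46.446pt
Step 5: 21.7 × 1.463⁵ = 145.439pt
Difference: 145.439 − 46.446 = 98.993pt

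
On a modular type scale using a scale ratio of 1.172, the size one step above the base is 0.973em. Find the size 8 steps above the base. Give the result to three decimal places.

0.973 × 1.172⁷ = 0.973 × 3.03734 ≈ 2.955

2.955em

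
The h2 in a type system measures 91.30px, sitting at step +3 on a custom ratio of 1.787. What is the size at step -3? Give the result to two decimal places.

91.30 ÷ 1.787⁶ = 91.30 ÷ 32.56472 ≈ 2.804

2.80px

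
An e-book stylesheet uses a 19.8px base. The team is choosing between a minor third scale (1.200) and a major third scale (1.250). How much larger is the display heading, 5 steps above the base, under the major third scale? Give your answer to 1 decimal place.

Minor third: 19.8 × 1.200⁵ = 49.269px
Major third: 19.8 × 1.250⁵ = 60.425px
Difference: 60.425 − 49.269 = 11.156px

11.2px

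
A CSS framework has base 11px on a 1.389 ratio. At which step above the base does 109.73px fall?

7

1.389ⁿ = 109.73 / 11 = 9.9755
n = ln(9.9755) / ln(1.389) = 2.3001 / 0.3286 ≈ 7.00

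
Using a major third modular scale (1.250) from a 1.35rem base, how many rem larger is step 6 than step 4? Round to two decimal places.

1.85rem

Step 4: 1.35 × 1.250⁴ = 3.2959rem
Step 6: 1.35 × 1.250⁶ = 5.1498rem
Difference: 5.1498 − 3.2959 = 1.8539rem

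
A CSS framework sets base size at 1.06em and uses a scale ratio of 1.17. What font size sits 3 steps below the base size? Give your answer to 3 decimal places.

0.662em

1.06 ÷ 1.17³ = 1.06 ÷ 1.60161 ≈ 0.662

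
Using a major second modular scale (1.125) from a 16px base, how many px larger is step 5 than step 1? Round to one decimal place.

10.8px

Step 1: 16.0 × 1.125 = 18.000px
Step 5: 16.0 × 1.125⁵ = 28.833px
Difference: 28.833 − 18.000 = 10.833px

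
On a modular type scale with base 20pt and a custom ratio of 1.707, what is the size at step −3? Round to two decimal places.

4.02pt

20.0 ÷ 1.707³ = 20.0 ÷ 4.97394 ≈ 4.02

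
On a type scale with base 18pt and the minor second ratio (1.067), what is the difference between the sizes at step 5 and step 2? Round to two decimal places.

4.40pt

Step 2: 18.0 × 1.067² = 20.4928pt
Step 5: 18.0 × 1.067⁵ = 24.8940pt
Difference: 24.8940 − 20.4928 = 4.4012pt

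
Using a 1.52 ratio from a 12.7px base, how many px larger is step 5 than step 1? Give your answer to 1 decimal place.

83.7px

Step 1: 12.7 × 1.52 = 19.304px
Step 5: 12.7 × 1.52⁵ = 103.044px
Difference: 103.044 − 19.304 = 83.740px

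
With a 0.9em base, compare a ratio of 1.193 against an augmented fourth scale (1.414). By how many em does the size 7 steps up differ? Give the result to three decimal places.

7.076em

At 1.193: 0.9 × 1.193⁷ = 3.09546em
Augmented fourth: 0.9 × 1.414⁷ = 10.17158em
Difference: 10.17158 − 3.09546 = 7.07612em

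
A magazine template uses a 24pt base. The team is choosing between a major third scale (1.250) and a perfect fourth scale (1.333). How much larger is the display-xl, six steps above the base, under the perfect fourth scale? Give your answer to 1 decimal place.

43.1pt

Major third: 24.0 × 1.250⁶ = 91.553pt
Perfect fourth: 24.0 × 1.333⁶ = 134.646pt
Difference: 134.646 − 91.553 = 43.093pt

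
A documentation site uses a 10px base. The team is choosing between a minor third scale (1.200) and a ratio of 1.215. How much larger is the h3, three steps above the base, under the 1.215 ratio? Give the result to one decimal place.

0.7px

Minor third: 10.0 × 1.200³ = 17.280px
At 1.215: 10.0 × 1.215³ = 17.936px
Difference: 17.936 − 17.280 = 0.656px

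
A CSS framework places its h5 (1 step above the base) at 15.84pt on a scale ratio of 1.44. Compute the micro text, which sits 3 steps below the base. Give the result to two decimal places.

15.84 ÷ 1.44⁴ = 15.84 ÷ 4.29982 ≈ 3.684

3.68pt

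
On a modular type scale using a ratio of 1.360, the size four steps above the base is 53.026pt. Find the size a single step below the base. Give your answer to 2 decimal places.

11.40pt

The gap is -1 − (4) = -5 steps, so the factor is 1.360^-5.
53.026 ÷ 1.360⁵ = 53.026 ÷ 4.65259 ≈ 11.397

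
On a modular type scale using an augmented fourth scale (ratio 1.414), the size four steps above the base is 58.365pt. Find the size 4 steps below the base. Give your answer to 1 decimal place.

3.7pt

58.365 ÷ 1.414⁸ = 58.365 ÷ 15.98068 ≈ 3.652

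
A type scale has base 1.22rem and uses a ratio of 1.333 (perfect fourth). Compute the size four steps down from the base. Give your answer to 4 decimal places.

0.3864rem

Every step multiplies by the scale ratio.
1.22 ÷ 1.333⁴ = 1.22 ÷ 3.15733 ≈ 0.3864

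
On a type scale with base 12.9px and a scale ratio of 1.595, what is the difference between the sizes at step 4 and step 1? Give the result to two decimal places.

Step 1: 12.9 × 1.595 = 20.5755px
Step 4: 12.9 × 1.595⁴ = 83.4896px
Difference: 83.4896 − 20.5755 = 62.9141px

62.91px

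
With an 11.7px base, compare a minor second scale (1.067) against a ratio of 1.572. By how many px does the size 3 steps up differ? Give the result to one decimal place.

31.2px

Minor second: 11.7 × 1.067³ = 14.213px
At 1.572: 11.7 × 1.572³ = 45.451px
Difference: 45.451 − 14.213 = 31.238px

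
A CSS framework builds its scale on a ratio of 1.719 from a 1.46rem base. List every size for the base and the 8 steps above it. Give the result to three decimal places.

1.460rem, 2.510rem, 4.314rem, 7.416rem, 12.748rem, 21.915rem, 37.671rem, 64.757rem, 111.317rem

Step 0: 1.46rem
Step 1: 1.46 × 1.719 = 2.510
Step 2: 1.46 × 1.719² = 4.314
Step 3: 1.46 × 1.719³ = 7.416
Step 4: 1.46 × 1.719⁴ = 12.748
Step 5: 1.46 × 1.719⁵ = 21.915
Step 6: 1.46 × 1.719⁶ = 37.671
Step 7: 1.46 × 1.719⁷ = 64.757
Step 8: 1.46 × 1.719⁸ = 111.317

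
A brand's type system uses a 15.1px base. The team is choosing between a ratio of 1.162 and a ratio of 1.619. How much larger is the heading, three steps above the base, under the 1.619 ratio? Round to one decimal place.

40.4px

At 1.162: 15.1 × 1.162³ = 23.692px
At 1.619: 15.1 × 1.619³ = 64.079px
Difference: 64.079 − 23.692 = 40.387px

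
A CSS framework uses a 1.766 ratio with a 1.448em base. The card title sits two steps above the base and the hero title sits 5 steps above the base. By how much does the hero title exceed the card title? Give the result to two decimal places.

Step 2: 1.448 × 1.766² = 4.5160em
Step 5: 1.448 × 1.766⁵ = 24.8726em
Difference: 24.8726 − 4.5160 = 20.3566em

20.36em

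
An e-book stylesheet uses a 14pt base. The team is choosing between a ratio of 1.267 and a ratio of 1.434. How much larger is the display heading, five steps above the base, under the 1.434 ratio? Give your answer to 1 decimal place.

At 1.267: 14.0 × 1.267⁵ = 45.710pt
At 1.434: 14.0 × 1.434⁵ = 84.893pt
Difference: 84.893 − 45.710 = 39.183pt

39.2pt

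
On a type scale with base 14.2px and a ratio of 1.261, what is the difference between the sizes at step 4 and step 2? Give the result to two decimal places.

Step 2: 14.2 × 1.261² = 22.5797px
Step 4: 14.2 × 1.261⁴ = 35.9045px
Difference: 35.9045 − 22.5797 = 13.3248px

13.32px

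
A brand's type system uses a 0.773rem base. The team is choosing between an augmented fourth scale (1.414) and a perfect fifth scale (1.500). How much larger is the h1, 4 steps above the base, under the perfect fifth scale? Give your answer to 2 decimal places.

Augmented fourth: 0.773 × 1.414⁴ = 3.0901rem
Perfect fifth: 0.773 × 1.500⁴ = 3.9133rem
Difference: 3.9133 − 3.0901 = 0.8232rem

0.82rem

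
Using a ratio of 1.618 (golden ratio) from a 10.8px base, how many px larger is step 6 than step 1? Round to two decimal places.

Step 1: 10.8 × 1.618 = 17.4744px
Step 6: 10.8 × 1.618⁶ = 193.7737px
Difference: 193.7737 − 17.4744 = 176.2993px

176.30px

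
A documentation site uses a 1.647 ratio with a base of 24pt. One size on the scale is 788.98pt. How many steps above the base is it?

7

1.647ⁿ = 788.98 / 24 = 32.8742
n = ln(32.8742) / ln(1.647) = 3.4927 / 0.4990 ≈ 7.00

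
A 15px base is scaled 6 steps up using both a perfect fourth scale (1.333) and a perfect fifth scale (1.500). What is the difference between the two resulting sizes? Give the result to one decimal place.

86.7px

Perfect fourth: 15.0 × 1.333⁶ = 84.153px
Perfect fifth: 15.0 × 1.500⁶ = 170.859px
Difference: 170.859 − 84.153 = 86.706px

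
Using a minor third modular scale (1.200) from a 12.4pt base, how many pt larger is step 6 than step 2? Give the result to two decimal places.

Step 2: 12.4 × 1.200² = 17.8560pt
Step 6: 12.4 × 1.200⁶ = 37.0262pt
Difference: 37.0262 − 17.8560 = 19.1702pt

19.17pt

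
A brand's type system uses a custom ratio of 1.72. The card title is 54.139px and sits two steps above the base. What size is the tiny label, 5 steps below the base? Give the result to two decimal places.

1.22px

54.139 ÷ 1.72⁷ = 54.139 ÷ 44.53476 ≈ 1.216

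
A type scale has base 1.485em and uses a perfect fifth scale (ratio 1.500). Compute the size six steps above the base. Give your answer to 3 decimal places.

Each step on a modular scale multiplies by the ratio, so the size n steps from the base is base × ratioⁿ.
1.485 × 1.500⁶ = 1.485 × 11.39062 ≈ 16.915

16.915em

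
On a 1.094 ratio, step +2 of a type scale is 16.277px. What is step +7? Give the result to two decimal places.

25.51px

The gap is 7 − (2) = 5 steps, so the factor is 1.094^5.
16.277 × 1.094⁵ = 16.277 × 1.56706 ≈ 25.507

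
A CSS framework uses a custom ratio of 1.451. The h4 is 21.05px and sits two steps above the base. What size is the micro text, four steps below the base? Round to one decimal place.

2.3px

21.05 ÷ 1.451⁶ = 21.05 ÷ 9.33264 ≈ 2.256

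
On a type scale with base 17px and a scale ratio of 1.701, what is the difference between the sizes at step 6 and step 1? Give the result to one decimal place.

Step 1: 17.0 × 1.701 = 28.917px
Step 6: 17.0 × 1.701⁶ = 411.789px
Difference: 411.789 − 28.917 = 382.872px

382.9px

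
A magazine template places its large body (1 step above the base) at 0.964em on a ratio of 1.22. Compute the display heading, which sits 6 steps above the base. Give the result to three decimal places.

Moving from step +1 to step +6 is 5 steps up, so multiply by r⁵.
0.964 × 1.22⁵ = 0.964 × 2.70271 ≈ 2.605

2.605em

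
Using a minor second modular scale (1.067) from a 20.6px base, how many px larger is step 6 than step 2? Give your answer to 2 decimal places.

Step 2: 20.6 × 1.067² = 23.4529px
Step 6: 20.6 × 1.067⁶ = 30.3986px
Difference: 30.3986 − 23.4529 = 6.9457px

6.95px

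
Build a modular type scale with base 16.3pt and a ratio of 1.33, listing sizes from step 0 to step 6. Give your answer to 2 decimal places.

16.30pt, 21.68pt, 28.83pt, 38.35pt, 51.00pt, 67.83pt, 90.22pt

Step 0: 16.3pt
Step 1: 16.3 × 1.33 = 21.68
Step 2: 16.3 × 1.33² = 28.83
Step 3: 16.3 × 1.33³ = 38.35
Step 4: 16.3 × 1.33⁴ = 51.00
Step 5: 16.3 × 1.33⁵ = 67.83
Step 6: 16.3 × 1.33⁶ = 90.22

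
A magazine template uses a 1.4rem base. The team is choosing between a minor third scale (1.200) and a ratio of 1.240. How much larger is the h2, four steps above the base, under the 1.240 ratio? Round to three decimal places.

0.407rem

Minor third: 1.4 × 1.200⁴ = 2.90304rem
At 1.240: 1.4 × 1.240⁴ = 3.30990rem
Difference: 3.30990 − 2.90304 = 0.40686rem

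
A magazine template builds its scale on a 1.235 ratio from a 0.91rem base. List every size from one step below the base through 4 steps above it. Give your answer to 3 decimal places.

0.737rem, 0.910rem, 1.124rem, 1.388rem, 1.714rem, 2.117rem

Step -1: 0.91 ÷ 1.235 = 0.737
Step 0: 0.91rem
Step 1: 0.91 × 1.235 = 1.124
Step 2: 0.91 × 1.235² = 1.388
Step 3: 0.91 × 1.235³ = 1.714
Step 4: 0.91 × 1.235⁴ = 2.117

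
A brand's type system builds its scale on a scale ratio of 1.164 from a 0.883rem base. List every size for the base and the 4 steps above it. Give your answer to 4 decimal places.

Step 0: 0.883rem
Step 1: 0.883 × 1.164 = 1.0278
Step 2: 0.883 × 1.164² = 1.1964
Step 3: 0.883 × 1.164³ = 1.3926
Step 4: 0.883 × 1.164⁴ = 1.6210

0.8830rem, 1.0278rem, 1.1964rem, 1.3926rem, 1.6210rem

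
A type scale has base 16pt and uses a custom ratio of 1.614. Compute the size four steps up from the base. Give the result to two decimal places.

108.58pt

16.0 × 1.614⁴ = 16.0 × 6.78600 ≈ 108.58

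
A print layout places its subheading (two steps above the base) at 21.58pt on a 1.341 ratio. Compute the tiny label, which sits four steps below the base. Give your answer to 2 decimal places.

3.71pt

Moving from step +2 to step -4 is 6 steps down, so divide by r⁶.
21.58 ÷ 1.341⁶ = 21.58 ÷ 5.81531 ≈ 3.711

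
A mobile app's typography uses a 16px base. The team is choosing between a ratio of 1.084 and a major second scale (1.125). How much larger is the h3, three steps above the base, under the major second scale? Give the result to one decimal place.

2.4px

At 1.084: 16.0 × 1.084³ = 20.380px
Major second: 16.0 × 1.125³ = 22.781px
Difference: 22.781 − 20.380 = 2.401px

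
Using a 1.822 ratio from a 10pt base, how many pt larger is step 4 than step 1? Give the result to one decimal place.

92.0pt

Step 1: 10.0 × 1.822 = 18.220pt
Step 4: 10.0 × 1.822⁴ = 110.203pt
Difference: 110.203 − 18.220 = 91.983pt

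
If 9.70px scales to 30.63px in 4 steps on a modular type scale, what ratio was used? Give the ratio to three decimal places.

The ratio satisfies 9.70 × r⁴ = 30.63, so r = (30.63 / 9.70)^(1/4).
r = 3.1577^(1/4) ≈ 1.3330

1.333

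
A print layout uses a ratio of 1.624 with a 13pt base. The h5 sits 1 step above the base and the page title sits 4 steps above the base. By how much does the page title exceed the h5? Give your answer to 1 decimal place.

Step 1: 13.0 × 1.624 = 21.112pt
Step 4: 13.0 × 1.624⁴ = 90.425pt
Difference: 90.425 − 21.112 = 69.313pt

69.3pt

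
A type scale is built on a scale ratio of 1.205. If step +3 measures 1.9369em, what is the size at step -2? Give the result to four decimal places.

0.7624em

Moving from step +3 to step -2 is 5 steps down, so divide by r⁵.
1.9369 ÷ 1.205⁵ = 1.9369 ÷ 2.54059 ≈ 0.7624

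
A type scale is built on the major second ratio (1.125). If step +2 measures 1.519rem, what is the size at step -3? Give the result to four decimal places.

Moving from step +2 to step -3 is 5 steps down, so divide by r⁵.
1.519 ÷ 1.125⁵ = 1.519 ÷ 1.80203 ≈ 0.8429

0.8429rem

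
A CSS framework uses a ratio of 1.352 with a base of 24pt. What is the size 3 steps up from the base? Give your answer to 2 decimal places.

24.0 × 1.352³ = 24.0 × 2.47133 ≈ 59.31

59.31pt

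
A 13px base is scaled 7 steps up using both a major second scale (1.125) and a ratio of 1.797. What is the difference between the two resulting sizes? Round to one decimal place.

Major second: 13.0 × 1.125⁷ = 29.649px
At 1.797: 13.0 × 1.797⁷ = 786.647px
Difference: 786.647 − 29.649 = 756.998px

757.0px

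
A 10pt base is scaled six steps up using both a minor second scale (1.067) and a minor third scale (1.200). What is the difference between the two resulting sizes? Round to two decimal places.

15.10pt

Minor second: 10.0 × 1.067⁶ = 14.7566pt
Minor third: 10.0 × 1.200⁶ = 29.8598pt
Difference: 29.8598 − 14.7566 = 15.1032pt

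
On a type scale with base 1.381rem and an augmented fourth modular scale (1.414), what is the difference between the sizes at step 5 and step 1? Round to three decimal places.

Step 1: 1.381 × 1.414 = 1.95273rem
Step 5: 1.381 × 1.414⁵ = 7.80622rem
Difference: 7.80622 − 1.95273 = 5.85349rem

5.853rem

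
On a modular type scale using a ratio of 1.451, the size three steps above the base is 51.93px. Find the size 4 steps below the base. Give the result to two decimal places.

The gap is -4 − (3) = -7 steps, so the factor is 1.451^-7.
51.93 ÷ 1.451⁷ = 51.93 ÷ 13.54166 ≈ 3.835

3.83px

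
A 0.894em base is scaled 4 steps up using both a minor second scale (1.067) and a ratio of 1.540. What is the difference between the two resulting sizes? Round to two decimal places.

Minor second: 0.894 × 1.067⁴ = 1.1588em
At 1.540: 0.894 × 1.540⁴ = 5.0283em
Difference: 5.0283 − 1.1588 = 3.8695em

3.87em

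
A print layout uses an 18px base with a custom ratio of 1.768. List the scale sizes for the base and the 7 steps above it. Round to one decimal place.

Step 0: 18px
Step 1: 18.0 × 1.768 = 31.8
Step 2: 18.0 × 1.768² = 56.3
Step 3: 18.0 × 1.768³ = 99.5
Step 4: 18.0 × 1.768⁴ = 175.9
Step 5: 18.0 × 1.768⁵ = 310.9
Step 6: 18.0 × 1.768⁶ = 549.8
Step 7: 18.0 × 1.768⁷ = 972.0

18.0px, 31.8px, 56.3px, 99.5px, 175.9px, 310.9px, 549.8px, 972.0px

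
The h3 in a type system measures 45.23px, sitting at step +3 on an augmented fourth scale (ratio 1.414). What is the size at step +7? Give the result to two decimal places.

180.81px

Moving from step +3 to step +7 is 4 steps up, so multiply by r⁴.
45.23 × 1.414⁴ = 45.23 × 3.99758 ≈ 180.811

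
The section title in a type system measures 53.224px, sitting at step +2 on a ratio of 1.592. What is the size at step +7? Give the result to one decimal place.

544.3px

Moving from step +2 to step +7 is 5 steps up, so multiply by r⁵.
53.224 × 1.592⁵ = 53.224 × 10.22622 ≈ 544.281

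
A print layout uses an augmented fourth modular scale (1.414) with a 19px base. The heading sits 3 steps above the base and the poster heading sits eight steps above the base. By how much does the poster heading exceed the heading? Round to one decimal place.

Step 3: 19.0 × 1.414³ = 53.716px
Step 8: 19.0 × 1.414⁸ = 303.633px
Difference: 303.633 − 53.716 = 249.917px

249.9px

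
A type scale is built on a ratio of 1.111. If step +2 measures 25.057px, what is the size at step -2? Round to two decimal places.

25.057 ÷ 1.111⁴ = 25.057 ÷ 1.52355 ≈ 16.446

16.45px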